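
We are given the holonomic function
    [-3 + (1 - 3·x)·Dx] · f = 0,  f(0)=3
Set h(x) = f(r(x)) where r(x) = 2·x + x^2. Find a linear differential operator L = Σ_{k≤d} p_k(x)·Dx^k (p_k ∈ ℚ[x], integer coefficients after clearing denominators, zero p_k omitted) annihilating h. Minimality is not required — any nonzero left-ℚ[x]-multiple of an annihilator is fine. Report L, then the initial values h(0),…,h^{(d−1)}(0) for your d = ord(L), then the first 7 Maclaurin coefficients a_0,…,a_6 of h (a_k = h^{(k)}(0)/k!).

f: a_k = 3, 9, 27, 81, 243, 729, 2187, …
Substitute x→r, Dx→(1/r')Dx; clear ⇒ L₀.
L = (6 + 6·x) + (-1 + 6·x + 3·x^2)·Dx  (order 1).
h: a_k = 3, 18, 117, 756, 4887, 31590, 204201, …
ICs: h(0) = 3.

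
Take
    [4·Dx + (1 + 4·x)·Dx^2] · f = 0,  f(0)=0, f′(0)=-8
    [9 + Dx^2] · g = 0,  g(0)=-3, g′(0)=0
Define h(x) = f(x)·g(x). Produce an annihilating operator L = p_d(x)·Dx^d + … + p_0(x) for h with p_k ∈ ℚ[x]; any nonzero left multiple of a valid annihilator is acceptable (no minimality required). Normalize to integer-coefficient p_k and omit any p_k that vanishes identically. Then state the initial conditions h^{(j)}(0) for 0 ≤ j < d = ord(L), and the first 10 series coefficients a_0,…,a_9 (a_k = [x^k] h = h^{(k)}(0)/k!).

f: a_k = 0, -8, 16, -128/3, 128, -2048/5, 4096/3, -32768/7, 16384, -524288/9, …
g: a_k = -3, 0, 27/2, 0, -81/8, 0, 243/80, 0, -2187/4480, 0, …
h₀=f·g: eliminate ⇒ L₀, order ≤ 2·2.
L = (-2043 - 1296·x + 44064·x^2 + 186624·x^3 + 186624·x^4) + (72 + 5472·x + 31104·x^2 + 41472·x^3)·Dx + (-182 + 864·x + 12096·x^2 + 41472·x^3 + 41472·x^4)·Dx^2 + (8 + 608·x + 3456·x^2 + 4608·x^3)·Dx^3 + (5 + 112·x + 800·x^2 + 2304·x^3 + 2304·x^4)·Dx^4  (order 4).
h: a_k = 0, 24, -48, 20, -168, 3669/5, -2530, 624507/70, -159837/5, 194189089/1680, …
ICs: h(0) = 0, h′(0) = 24, h′′(0) = -96, h′′′(0) = 120.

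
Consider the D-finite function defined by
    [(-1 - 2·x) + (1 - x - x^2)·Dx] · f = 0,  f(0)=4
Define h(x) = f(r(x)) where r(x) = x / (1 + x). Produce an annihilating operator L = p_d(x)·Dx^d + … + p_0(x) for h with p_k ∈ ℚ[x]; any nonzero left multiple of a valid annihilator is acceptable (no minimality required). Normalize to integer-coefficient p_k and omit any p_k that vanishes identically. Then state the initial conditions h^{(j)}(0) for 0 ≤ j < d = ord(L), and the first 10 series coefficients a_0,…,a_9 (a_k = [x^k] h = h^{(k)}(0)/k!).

L = (1 + 3·x) + (-1 - 2·x + x^3)·Dx  (order 1).
h: a_k = 4, 4, 4, 0, 4, -4, 8, -12, 20, -32, …
ICs: h(0) = 4.

f: a_k = 4, 4, 8, 12, 20, 32, 52, 84, 136, 220, …
L₀ from L_f via x↦r, Dx↦r'^{-1}Dx.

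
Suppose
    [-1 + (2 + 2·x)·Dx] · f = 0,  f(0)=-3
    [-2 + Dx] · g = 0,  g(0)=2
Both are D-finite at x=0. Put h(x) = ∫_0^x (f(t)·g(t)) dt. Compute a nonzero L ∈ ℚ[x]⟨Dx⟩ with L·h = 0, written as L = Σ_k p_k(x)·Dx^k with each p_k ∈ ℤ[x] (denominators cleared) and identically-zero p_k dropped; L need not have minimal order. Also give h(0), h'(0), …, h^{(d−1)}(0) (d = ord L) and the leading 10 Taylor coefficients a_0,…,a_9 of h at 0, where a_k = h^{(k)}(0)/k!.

L = (-5 - 4·x)·Dx + (2 + 2·x)·Dx^2  (order 2).
h: a_k = 0, -6, -15/2, -23/4, -103/32, -449/320, -1949/3840, -1643/10752, -36047/860160, -135617/15482880, …
ICs: h(0) = 0, h′(0) = -6.

f: a_k = -3, -3/2, 3/8, -3/16, 15/128, -21/256, 63/1024, -99/2048, 1287/32768, -2145/65536, …
g: a_k = 2, 4, 4, 8/3, 4/3, 8/15, 8/45, 16/315, 4/315, 8/2835, …
h₀=f·g: eliminate ⇒ L₀, order ≤ 1·1.
∫: right-multiply L₀ by Dx.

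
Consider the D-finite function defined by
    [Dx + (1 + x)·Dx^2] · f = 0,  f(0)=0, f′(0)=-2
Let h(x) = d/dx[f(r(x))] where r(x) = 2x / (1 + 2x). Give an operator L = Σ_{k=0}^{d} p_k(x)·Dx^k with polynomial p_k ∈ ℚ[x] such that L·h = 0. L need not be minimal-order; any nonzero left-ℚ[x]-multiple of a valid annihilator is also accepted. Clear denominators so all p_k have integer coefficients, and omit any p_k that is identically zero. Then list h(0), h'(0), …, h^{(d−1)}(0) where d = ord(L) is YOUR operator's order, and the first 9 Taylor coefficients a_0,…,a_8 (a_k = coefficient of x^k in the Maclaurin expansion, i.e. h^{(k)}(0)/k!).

f: a_k = 0, -2, 1, -2/3, 1/2, -2/5, 1/3, -2/7, 1/4, …
Substitute x→r, Dx→(1/r')Dx; clear ⇒ L₀.
Derive L from L₀ (diff closure).
L = (6 + 16·x) + (1 + 6·x + 8·x^2)·Dx  (order 1).
h: a_k = -4, 24, -112, 480, -1984, 8064, -32512, 130560, -523264, …
ICs: h(0) = -4.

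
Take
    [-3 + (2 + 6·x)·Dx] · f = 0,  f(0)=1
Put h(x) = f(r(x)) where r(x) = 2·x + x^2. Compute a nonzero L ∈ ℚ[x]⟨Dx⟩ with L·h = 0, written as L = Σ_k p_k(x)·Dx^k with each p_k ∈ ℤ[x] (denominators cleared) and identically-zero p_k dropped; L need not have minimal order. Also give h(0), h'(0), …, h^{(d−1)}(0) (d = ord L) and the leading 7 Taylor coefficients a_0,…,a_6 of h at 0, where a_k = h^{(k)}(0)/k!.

L = (-3 - 3·x) + (1 + 6·x + 3·x^2)·Dx  (order 1).
h: a_k = 1, 3, -3, 9, -63/2, 243/2, -999/2, …
ICs: h(0) = 1.

f: a_k = 1, 3/2, -9/8, 27/16, -405/128, 1701/256, -15309/1024, …
L₀ from L_f via x↦r, Dx↦r'^{-1}Dx.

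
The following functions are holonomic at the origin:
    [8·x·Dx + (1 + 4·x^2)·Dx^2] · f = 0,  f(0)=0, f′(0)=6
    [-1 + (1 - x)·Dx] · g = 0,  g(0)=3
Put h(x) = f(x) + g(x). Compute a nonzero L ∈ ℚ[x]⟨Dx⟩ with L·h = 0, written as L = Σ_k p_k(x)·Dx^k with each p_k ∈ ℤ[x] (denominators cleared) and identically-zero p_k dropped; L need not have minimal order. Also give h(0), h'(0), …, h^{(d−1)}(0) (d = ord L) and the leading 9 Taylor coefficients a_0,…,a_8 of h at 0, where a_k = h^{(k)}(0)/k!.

f: a_k = 0, 6, 0, -8, 0, 96/5, 0, -384/7, 0, …
g: a_k = 3, 3, 3, 3, 3, 3, 3, 3, 3, …
Weyl lclm of L_f,L_g ⇒ L₀ (ord ≤ 3).
L = (8 - 32·x - 96·x^2)·Dx + (-7 + 8·x + 20·x^2 - 96·x^3)·Dx^2 + (1 + 3·x + 12·x^3 - 16·x^4)·Dx^3  (order 3).
h: a_k = 3, 9, 3, -5, 3, 111/5, 3, -363/7, 3, …
ICs: h(0) = 3, h′(0) = 9, h′′(0) = 6.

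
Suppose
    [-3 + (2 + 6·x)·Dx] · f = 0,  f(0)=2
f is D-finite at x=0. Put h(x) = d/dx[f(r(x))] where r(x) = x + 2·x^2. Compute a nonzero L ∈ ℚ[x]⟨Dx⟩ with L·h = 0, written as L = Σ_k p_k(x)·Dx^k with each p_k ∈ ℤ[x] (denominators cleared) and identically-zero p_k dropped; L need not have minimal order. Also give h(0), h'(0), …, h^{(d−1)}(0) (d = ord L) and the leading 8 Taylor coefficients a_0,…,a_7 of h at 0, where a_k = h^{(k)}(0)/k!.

L = 5 + (-2 - 14·x - 36·x^2 - 48·x^3)·Dx  (order 1).
h: a_k = 3, 15/2, -135/8, 315/16, 2025/128, -33615/256, 292005/1024, -282285/2048, …
ICs: h(0) = 3.

f: a_k = 2, 3, -9/4, 27/8, -405/64, 1701/128, -15309/512, 72171/1024, …
h₀=f(r): pull back L_f along r ⇒ L₀.
Differentiate: ansatz ord ≤ ord L₀ ⇒ L.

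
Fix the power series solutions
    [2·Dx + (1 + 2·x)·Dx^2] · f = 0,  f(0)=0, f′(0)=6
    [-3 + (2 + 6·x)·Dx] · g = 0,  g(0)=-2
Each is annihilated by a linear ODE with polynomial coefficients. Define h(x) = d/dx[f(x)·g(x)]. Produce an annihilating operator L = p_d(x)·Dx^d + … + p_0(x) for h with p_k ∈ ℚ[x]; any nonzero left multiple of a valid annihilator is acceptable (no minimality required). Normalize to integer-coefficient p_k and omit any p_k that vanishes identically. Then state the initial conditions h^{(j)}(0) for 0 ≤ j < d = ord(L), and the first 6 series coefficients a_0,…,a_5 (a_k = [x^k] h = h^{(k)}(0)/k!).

f: a_k = 0, 6, -6, 8, -12, 96/5, …
g: a_k = -2, -3, 9/4, -27/8, 405/64, -1701/128, …
Product ⇒ symmetric product L₀, ord ≤ 2.
Derive L from L₀ (diff closure).
L = (39 + 180·x + 108·x^2) + (116 + 756·x + 1512·x^2 + 864·x^3)·Dx + (20 + 184·x + 612·x^2 + 864·x^3 + 432·x^4)·Dx^2  (order 2).
h: a_k = -12, -12, 93/2, -135, 11811/32, -158691/160, …
ICs: h(0) = -12, h′(0) = -12.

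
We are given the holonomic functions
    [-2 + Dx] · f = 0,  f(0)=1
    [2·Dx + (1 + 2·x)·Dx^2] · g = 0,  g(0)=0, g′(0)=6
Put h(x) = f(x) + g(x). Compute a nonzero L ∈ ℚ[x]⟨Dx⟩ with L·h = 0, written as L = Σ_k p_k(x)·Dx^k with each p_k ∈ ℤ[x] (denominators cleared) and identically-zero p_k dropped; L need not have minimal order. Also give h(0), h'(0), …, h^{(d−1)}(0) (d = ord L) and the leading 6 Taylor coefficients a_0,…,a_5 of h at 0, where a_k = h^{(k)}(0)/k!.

f: a_k = 1, 2, 2, 4/3, 2/3, 4/15, …
g: a_k = 0, 6, -6, 8, -12, 96/5, …
Weyl lclm of L_f,L_g ⇒ L₀ (ord ≤ 3).
L = (-6 - 4·x)·Dx + (1 - 4·x - 4·x^2)·Dx^2 + (1 + 3·x + 2·x^2)·Dx^3  (order 3).
h: a_k = 1, 8, -4, 28/3, -34/3, 292/15, …
ICs: h(0) = 1, h′(0) = 8, h′′(0) = -8.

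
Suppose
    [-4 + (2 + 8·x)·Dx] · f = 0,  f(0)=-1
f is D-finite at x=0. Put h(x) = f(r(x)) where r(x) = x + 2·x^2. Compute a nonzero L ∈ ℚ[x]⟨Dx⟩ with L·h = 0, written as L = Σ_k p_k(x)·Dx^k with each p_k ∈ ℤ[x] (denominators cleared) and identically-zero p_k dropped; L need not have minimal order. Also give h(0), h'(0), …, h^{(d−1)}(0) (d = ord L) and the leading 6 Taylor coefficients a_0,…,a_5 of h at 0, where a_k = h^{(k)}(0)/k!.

L = (-2 - 8·x) + (1 + 4·x + 8·x^2)·Dx  (order 1).
h: a_k = -1, -2, -2, 4, -6, 4, …
ICs: h(0) = -1.

f: a_k = -1, -2, 2, -4, 10, -28, …
f∘r: x↦r, Dx↦Dx/r' in L_f ⇒ L₀.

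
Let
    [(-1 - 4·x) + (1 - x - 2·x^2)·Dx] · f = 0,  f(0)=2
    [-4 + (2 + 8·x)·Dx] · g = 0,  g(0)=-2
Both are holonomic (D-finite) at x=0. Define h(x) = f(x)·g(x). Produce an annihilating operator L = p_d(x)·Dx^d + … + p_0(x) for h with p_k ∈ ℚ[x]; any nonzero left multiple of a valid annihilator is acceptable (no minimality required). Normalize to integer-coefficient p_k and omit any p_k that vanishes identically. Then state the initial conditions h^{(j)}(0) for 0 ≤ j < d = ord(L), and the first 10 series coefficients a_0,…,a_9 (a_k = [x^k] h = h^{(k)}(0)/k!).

f: a_k = 2, 2, 6, 10, 22, 42, 86, 170, 342, 682, …
g: a_k = -2, -4, 4, -8, 20, -56, 168, -528, 1716, -5720, …
Sym-product of L_f,L_g gives L₀ (≤ ord 1).
L = (3 + 6·x + 12·x^2) + (-1 - 3·x + 6·x^2 + 8·x^3)·Dx  (order 1).
h: a_k = -4, -12, -12, -52, -36, -252, 12, -1548, 1908, -12628, …
ICs: h(0) = -4.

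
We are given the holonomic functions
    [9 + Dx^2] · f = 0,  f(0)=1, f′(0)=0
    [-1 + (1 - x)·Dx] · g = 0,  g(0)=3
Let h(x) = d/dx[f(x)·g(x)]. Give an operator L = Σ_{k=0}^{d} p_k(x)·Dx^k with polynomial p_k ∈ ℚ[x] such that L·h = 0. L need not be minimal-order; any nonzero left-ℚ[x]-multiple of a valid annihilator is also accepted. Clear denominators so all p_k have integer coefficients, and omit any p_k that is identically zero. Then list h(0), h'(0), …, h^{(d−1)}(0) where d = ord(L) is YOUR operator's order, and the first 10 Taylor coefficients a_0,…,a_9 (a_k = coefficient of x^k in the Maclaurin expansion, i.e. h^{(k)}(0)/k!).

L = (7 - 18·x + 9·x^2) + (-2 + 2·x)·Dx + (1 - 2·x + x^2)·Dx^2  (order 2).
h: a_k = 3, -21, -63/2, -3/2, -15/8, -819/40, -1911/80, -13101/560, -117909/4480, -133197/4480, …
ICs: h(0) = 3, h′(0) = -21.

f: a_k = 1, 0, -9/2, 0, 27/8, 0, -81/80, 0, 729/4480, 0, …
g: a_k = 3, 3, 3, 3, 3, 3, 3, 3, 3, 3, …
h₀=f·g: eliminate ⇒ L₀, order ≤ 2·1.
Differentiate: ansatz ord ≤ ord L₀ ⇒ L.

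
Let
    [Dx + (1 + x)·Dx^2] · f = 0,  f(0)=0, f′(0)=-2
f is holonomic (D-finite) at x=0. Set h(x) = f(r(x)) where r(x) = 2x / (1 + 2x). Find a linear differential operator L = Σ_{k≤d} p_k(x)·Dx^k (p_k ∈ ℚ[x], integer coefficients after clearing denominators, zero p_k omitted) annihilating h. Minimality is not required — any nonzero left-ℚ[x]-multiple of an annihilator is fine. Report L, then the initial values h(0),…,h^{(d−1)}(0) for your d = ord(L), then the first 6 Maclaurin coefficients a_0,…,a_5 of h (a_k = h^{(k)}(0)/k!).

f: a_k = 0, -2, 1, -2/3, 1/2, -2/5, …
h₀=f(r): pull back L_f along r ⇒ L₀.
L = (6 + 16·x)·Dx + (1 + 6·x + 8·x^2)·Dx^2  (order 2).
h: a_k = 0, -4, 12, -112/3, 120, -1984/5, …
ICs: h(0) = 0, h′(0) = -4.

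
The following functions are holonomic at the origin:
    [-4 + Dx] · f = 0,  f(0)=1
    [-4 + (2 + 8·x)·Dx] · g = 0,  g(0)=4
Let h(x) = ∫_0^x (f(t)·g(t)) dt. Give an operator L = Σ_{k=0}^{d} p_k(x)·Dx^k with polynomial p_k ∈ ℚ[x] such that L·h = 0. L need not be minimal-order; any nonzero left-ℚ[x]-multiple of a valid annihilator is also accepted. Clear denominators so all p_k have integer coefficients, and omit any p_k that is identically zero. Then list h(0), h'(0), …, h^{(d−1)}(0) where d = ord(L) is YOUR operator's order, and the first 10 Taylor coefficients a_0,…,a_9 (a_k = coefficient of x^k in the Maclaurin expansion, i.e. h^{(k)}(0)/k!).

L = (-6 - 16·x)·Dx + (1 + 4·x)·Dx^2  (order 2).
h: a_k = 0, 4, 12, 56/3, 68/3, 88/5, 856/45, -1424/315, 4492/105, -316408/2835, …
ICs: h(0) = 0, h′(0) = 4.

f: a_k = 1, 4, 8, 32/3, 32/3, 128/15, 256/45, 1024/315, 512/315, 2048/2835, …
g: a_k = 4, 8, -8, 16, -40, 112, -336, 1056, -3432, 11440, …
f·g: L₀ = L_f ⊗_s L_g, ord ≤ 1·1.
h=∫₀ˣh₀: take L = L₀·Dx.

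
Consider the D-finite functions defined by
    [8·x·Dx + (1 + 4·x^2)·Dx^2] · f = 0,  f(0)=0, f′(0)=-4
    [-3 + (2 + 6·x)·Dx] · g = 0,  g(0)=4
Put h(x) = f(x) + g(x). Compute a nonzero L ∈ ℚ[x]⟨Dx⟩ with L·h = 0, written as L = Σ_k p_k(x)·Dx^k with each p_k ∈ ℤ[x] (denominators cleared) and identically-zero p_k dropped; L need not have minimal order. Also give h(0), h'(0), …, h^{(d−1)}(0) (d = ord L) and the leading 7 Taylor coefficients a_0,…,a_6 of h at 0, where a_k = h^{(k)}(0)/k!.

f: a_k = 0, -4, 0, 16/3, 0, -64/5, 0, …
g: a_k = 4, 6, -9/2, 27/4, -405/32, 1701/64, -15309/256, …
f+g: L₀ = lclm(L_f,L_g), ord ≤ 2+1.
L = (-48 - 360·x + 576·x^2 + 864·x^3)·Dx + (-59 - 192·x - 120·x^2 + 2304·x^3 + 3024·x^4)·Dx^2 + (-6 + 14·x + 144·x^2 + 272·x^3 + 672·x^4 + 864·x^5)·Dx^3  (order 3).
h: a_k = 4, 2, -9/2, 145/12, -405/32, 4409/320, -15309/256, …
ICs: h(0) = 4, h′(0) = 2, h′′(0) = -9.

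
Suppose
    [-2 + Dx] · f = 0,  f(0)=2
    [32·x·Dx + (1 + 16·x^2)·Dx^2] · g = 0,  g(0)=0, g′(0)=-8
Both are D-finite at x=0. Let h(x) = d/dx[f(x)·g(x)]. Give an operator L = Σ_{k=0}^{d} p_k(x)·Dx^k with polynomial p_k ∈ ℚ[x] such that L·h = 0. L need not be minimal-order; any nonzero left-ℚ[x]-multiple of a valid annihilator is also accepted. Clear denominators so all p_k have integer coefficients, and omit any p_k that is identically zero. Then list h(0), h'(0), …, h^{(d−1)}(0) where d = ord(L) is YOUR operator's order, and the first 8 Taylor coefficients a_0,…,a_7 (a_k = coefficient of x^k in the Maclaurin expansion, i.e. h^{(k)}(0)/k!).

L = (-28 - 128·x + 1664·x^2 - 2048·x^3 + 1024·x^4) + (12 + 96·x - 896·x^2 + 1536·x^3 - 1024·x^4)·Dx + (1 - 16·x + 32·x^2 - 256·x^3 + 256·x^4)·Dx^2  (order 2).
h: a_k = -16, -64, 160, 1792/3, -3296, -27520/3, 816832/15, 44489728/315, …
ICs: h(0) = -16, h′(0) = -64.

f: a_k = 2, 4, 4, 8/3, 4/3, 8/15, 8/45, 16/315, …
g: a_k = 0, -8, 0, 128/3, 0, -2048/5, 0, 32768/7, …
L₀ := L_f ⊗_s L_g (sym. prod.), ord ≤ 2.
h=h₀': d/dx-closure on L₀ ⇒ L.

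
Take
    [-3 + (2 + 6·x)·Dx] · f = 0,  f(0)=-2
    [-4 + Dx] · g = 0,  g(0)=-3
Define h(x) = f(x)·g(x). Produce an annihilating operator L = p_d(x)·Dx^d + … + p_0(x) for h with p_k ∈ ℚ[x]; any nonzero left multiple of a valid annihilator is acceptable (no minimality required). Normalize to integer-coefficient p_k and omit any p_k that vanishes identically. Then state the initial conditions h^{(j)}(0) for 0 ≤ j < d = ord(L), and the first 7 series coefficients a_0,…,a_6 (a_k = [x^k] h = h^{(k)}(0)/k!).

L = (-11 - 24·x) + (2 + 6·x)·Dx  (order 1).
h: a_k = 6, 33, 309/4, 953/8, 8161/64, 76883/640, 497863/7680, …
ICs: h(0) = 6.

f: a_k = -2, -3, 9/4, -27/8, 405/64, -1701/128, 15309/512, …
g: a_k = -3, -12, -24, -32, -32, -128/5, -256/15, …
f·g: L₀ = L_f ⊗_s L_g, ord ≤ 1·1.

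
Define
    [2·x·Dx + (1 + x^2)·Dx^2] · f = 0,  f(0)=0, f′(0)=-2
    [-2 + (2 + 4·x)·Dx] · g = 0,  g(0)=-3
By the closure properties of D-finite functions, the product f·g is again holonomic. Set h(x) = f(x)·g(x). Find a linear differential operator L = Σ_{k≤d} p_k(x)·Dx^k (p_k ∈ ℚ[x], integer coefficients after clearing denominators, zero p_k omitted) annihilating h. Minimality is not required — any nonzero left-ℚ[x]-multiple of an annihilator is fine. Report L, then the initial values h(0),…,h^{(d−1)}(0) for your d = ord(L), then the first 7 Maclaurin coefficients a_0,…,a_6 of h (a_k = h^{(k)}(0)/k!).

f: a_k = 0, -2, 0, 2/3, 0, -2/5, 0, …
g: a_k = -3, -3, 3/2, -3/2, 15/8, -21/8, 63/16, …
L₀ := L_f ⊗_s L_g (sym. prod.), ord ≤ 2.
L = (3 - 2·x - x^2) + (-2 - 2·x + 6·x^2 + 4·x^3)·Dx + (1 + 4·x + 5·x^2 + 4·x^3 + 4·x^4)·Dx^2  (order 2).
h: a_k = 0, 6, 6, -5, 1, -31/20, 109/20, …
ICs: h(0) = 0, h′(0) = 6.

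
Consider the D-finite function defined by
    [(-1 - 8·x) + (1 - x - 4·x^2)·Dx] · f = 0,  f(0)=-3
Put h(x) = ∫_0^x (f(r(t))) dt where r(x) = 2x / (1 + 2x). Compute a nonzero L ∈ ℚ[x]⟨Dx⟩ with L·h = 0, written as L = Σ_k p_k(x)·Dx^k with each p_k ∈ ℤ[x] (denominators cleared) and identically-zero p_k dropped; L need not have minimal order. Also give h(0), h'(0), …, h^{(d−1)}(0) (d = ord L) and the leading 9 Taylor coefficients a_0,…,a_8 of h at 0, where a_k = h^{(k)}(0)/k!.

L = (2 + 36·x)·Dx + (-1 - 4·x + 12·x^2 + 32·x^3)·Dx^2  (order 2).
h: a_k = 0, -3, -3, -16, 0, -768/5, 256, -15360/7, 6912, …
ICs: h(0) = 0, h′(0) = -3.

f: a_k = -3, -3, -15, -27, -87, -195, -543, -1323, -3495, …
f∘r: x↦r, Dx↦Dx/r' in L_f ⇒ L₀.
Integrate: L := L₀·Dx.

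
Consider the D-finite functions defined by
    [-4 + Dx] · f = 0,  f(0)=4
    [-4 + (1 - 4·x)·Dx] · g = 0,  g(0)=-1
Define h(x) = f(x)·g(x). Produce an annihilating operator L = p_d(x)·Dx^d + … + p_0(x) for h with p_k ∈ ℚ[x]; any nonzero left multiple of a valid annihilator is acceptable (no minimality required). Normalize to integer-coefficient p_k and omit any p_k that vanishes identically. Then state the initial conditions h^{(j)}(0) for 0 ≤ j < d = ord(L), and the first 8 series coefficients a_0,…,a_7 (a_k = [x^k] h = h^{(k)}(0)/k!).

L = (8 - 16·x) + (-1 + 4·x)·Dx  (order 1).
h: a_k = -4, -32, -160, -2048/3, -8320/3, -166912/15, -2003968/45, -11223040/63, …
ICs: h(0) = -4.

f: a_k = 4, 16, 32, 128/3, 128/3, 512/15, 1024/45, 4096/315, …
g: a_k = -1, -4, -16, -64, -256, -1024, -4096, -16384, …
Sym-product of L_f,L_g gives L₀ (≤ ord 1).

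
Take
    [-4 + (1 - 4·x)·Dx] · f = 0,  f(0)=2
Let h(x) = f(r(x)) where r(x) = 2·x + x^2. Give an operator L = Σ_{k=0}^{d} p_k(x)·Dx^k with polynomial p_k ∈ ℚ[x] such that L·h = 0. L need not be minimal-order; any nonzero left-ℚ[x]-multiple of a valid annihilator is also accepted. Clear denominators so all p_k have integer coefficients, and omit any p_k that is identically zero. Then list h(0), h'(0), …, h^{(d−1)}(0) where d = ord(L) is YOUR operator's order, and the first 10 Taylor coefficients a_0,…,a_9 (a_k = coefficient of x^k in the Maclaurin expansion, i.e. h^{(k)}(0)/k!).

L = (8 + 8·x) + (-1 + 8·x + 4·x^2)·Dx  (order 1).
h: a_k = 2, 16, 136, 1152, 9760, 82688, 700544, 5935104, 50283008, 426004480, …
ICs: h(0) = 2.

f: a_k = 2, 8, 32, 128, 512, 2048, 8192, 32768, 131072, 524288, …
L₀ from L_f via x↦r, Dx↦r'^{-1}Dx.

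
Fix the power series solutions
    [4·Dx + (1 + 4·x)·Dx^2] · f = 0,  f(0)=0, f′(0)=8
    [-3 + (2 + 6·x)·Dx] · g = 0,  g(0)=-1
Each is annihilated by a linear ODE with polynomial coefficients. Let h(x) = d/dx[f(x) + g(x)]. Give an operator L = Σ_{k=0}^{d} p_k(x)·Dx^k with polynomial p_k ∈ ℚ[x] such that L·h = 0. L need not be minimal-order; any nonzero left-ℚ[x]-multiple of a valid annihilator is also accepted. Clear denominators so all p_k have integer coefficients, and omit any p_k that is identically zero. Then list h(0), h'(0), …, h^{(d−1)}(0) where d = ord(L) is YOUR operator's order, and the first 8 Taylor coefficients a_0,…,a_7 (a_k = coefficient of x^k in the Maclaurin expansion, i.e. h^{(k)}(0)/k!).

f: a_k = 0, 8, -16, 128/3, -128, 2048/5, -4096/3, 32768/7, …
g: a_k = -1, -3/2, 9/8, -27/16, 405/128, -1701/256, 15309/1024, -72171/2048, …
L₀ := lclm(L_f,L_g); ord L₀ ≤ 2+1.
Differentiate: ansatz ord ≤ ord L₀ ⇒ L.
L = (84 + 144·x) + (101 + 552·x + 720·x^2)·Dx + (10 + 94·x + 288·x^2 + 288·x^3)·Dx^2  (order 2).
h: a_k = 13/2, -119/4, 1967/16, -15979/32, 515783/256, -4148377/512, 66603667/2048, -534056243/4096, …
ICs: h(0) = 13/2, h′(0) = -119/4.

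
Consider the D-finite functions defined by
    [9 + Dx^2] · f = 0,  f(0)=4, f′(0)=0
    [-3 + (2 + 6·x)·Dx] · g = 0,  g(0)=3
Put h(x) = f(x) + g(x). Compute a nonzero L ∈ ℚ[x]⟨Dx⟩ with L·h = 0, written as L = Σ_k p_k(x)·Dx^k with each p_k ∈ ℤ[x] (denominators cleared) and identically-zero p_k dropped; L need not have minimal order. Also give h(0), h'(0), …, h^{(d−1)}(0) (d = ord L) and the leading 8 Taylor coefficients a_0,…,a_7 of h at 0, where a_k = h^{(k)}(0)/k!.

L = (-63 - 216·x - 324·x^2) + (18 + 198·x + 648·x^2 + 648·x^3)·Dx + (-7 - 24·x - 36·x^2)·Dx^2 + (2 + 22·x + 72·x^2 + 72·x^3)·Dx^3  (order 3).
h: a_k = 7, 9/2, -171/8, 81/16, 513/128, 5103/256, -250371/5120, 216513/2048, …
ICs: h(0) = 7, h′(0) = 9/2, h′′(0) = -171/4.

f: a_k = 4, 0, -18, 0, 27/2, 0, -81/20, 0, …
g: a_k = 3, 9/2, -27/8, 81/16, -1215/128, 5103/256, -45927/1024, 216513/2048, …
L₀ := lclm(L_f,L_g); ord L₀ ≤ 2+1.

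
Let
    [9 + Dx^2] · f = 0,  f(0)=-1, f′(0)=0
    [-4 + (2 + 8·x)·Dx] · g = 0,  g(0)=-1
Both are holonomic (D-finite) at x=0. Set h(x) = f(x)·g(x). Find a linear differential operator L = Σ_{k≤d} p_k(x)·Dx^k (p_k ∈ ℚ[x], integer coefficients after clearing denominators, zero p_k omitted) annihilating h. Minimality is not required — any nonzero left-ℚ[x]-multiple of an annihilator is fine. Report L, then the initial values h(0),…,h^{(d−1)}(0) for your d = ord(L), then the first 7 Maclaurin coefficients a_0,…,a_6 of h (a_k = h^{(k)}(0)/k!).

L = (21 + 72·x + 144·x^2) + (-4 - 16·x)·Dx + (1 + 8·x + 16·x^2)·Dx^2  (order 2).
h: a_k = 1, 2, -13/2, -5, 19/8, 67/4, -3741/80, …
ICs: h(0) = 1, h′(0) = 2.

f: a_k = -1, 0, 9/2, 0, -27/8, 0, 81/80, …
g: a_k = -1, -2, 2, -4, 10, -28, 84, …
f·g: L₀ = L_f ⊗_s L_g, ord ≤ 2·1.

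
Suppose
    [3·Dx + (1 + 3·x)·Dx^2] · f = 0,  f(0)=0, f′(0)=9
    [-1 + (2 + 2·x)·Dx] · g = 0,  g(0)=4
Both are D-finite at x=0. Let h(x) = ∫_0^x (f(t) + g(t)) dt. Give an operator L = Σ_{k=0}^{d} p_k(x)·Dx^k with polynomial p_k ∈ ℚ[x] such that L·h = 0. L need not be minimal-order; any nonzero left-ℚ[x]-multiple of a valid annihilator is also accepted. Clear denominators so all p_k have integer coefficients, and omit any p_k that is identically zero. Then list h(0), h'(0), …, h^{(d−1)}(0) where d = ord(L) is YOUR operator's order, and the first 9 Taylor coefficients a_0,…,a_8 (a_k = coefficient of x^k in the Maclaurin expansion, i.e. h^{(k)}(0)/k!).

L = (27 + 9·x)·Dx^2 + (69 + 126·x + 45·x^2)·Dx^3 + (10 + 46·x + 54·x^2 + 18·x^3)·Dx^4  (order 4).
h: a_k = 0, 4, 11/2, -14/3, 109/16, -1949/160, 46691/1920, -93333/1792, 3359463/28672, …
ICs: h(0) = 0, h′(0) = 4, h′′(0) = 11, h′′′(0) = -28.

f: a_k = 0, 9, -27/2, 27, -243/4, 729/5, -729/2, 6561/7, -19683/8, …
g: a_k = 4, 2, -1/2, 1/4, -5/32, 7/64, -21/256, 33/512, -429/8192, …
Weyl lclm of L_f,L_g ⇒ L₀ (ord ≤ 3).
h=∫₀ˣh₀: take L = L₀·Dx.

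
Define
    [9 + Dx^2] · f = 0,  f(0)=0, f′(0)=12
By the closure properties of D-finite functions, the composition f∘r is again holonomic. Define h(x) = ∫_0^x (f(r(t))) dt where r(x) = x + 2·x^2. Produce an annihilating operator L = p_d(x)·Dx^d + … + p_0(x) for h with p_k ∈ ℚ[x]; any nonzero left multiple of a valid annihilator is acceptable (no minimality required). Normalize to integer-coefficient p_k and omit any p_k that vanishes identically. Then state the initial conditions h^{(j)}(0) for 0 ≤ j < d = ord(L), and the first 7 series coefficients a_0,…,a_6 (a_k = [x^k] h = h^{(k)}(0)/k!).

L = (9 + 108·x + 432·x^2 + 576·x^3)·Dx - 4·Dx^2 + (1 + 4·x)·Dx^3  (order 3).
h: a_k = 0, 0, 6, 8, -9/2, -108/5, -693/20, …
ICs: h(0) = 0, h′(0) = 0, h′′(0) = 12.

f: a_k = 0, 12, 0, -18, 0, 81/10, 0, …
Substitute x→r, Dx→(1/r')Dx; clear ⇒ L₀.
h=∫h₀ ⇒ L = L₀·Dx.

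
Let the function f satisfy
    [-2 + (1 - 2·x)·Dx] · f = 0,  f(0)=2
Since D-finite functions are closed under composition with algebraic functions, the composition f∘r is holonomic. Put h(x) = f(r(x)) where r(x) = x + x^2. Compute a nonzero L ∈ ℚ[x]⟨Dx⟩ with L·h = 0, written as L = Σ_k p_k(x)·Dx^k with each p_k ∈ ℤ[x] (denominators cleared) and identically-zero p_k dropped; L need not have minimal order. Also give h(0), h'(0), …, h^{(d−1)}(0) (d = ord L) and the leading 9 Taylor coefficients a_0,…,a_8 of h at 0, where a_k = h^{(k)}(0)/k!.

f: a_k = 2, 4, 8, 16, 32, 64, 128, 256, 512, …
f∘r: x↦r, Dx↦Dx/r' in L_f ⇒ L₀.
L = (2 + 4·x) + (-1 + 2·x + 2·x^2)·Dx  (order 1).
h: a_k = 2, 4, 12, 32, 88, 240, 656, 1792, 4896, …
ICs: h(0) = 2.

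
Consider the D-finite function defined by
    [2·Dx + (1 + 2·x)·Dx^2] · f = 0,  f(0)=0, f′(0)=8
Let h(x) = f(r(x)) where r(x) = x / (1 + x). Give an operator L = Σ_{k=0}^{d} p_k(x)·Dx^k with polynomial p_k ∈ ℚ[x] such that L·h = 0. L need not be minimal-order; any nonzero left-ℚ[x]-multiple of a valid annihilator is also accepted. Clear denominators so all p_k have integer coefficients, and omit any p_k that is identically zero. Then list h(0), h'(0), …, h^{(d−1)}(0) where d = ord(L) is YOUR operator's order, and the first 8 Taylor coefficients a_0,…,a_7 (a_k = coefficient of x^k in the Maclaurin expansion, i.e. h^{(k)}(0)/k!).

L = (4 + 6·x)·Dx + (1 + 4·x + 3·x^2)·Dx^2  (order 2).
h: a_k = 0, 8, -16, 104/3, -80, 968/5, -1456/3, 8744/7, …
ICs: h(0) = 0, h′(0) = 8.

f: a_k = 0, 8, -8, 32/3, -16, 128/5, -128/3, 512/7, …
L₀ from L_f via x↦r, Dx↦r'^{-1}Dx.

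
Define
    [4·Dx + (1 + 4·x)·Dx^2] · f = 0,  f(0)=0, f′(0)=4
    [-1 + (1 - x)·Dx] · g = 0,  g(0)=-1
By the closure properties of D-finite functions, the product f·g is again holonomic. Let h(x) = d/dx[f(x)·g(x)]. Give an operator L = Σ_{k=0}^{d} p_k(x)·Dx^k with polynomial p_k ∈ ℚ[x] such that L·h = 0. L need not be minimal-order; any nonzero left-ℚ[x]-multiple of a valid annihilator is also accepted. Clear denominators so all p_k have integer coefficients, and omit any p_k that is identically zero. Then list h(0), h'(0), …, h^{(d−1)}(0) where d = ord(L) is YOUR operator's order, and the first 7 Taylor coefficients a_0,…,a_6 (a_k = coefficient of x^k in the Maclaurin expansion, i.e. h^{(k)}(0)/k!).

f: a_k = 0, 4, -8, 64/3, -64, 1024/5, -2048/3, …
g: a_k = -1, -1, -1, -1, -1, -1, -1, …
Sym-product of L_f,L_g gives L₀ (≤ ord 2).
h=h₀': d/dx-closure on L₀ ⇒ L.
L = 16 + (-5 + 20·x)·Dx + (-1 - 3·x + 4·x^2)·Dx^2  (order 2).
h: a_k = -4, 8, -52, 560/3, -2372/3, 15736/5, -190684/15, …
ICs: h(0) = -4, h′(0) = 8.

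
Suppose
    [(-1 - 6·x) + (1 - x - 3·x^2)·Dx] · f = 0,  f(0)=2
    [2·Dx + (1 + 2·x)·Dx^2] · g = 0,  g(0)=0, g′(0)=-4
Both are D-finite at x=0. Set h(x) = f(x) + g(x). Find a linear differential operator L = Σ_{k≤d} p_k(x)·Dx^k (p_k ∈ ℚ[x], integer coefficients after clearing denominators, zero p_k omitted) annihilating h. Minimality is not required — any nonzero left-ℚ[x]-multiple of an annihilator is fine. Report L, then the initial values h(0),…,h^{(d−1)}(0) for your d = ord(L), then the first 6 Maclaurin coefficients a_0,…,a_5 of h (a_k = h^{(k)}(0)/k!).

f: a_k = 2, 2, 8, 14, 38, 80, …
g: a_k = 0, -4, 4, -16/3, 8, -64/5, …
L₀ := lclm(L_f,L_g); ord L₀ ≤ 1+2.
L = (74 + 412·x + 948·x^2 + 864·x^3 + 648·x^4)·Dx + (17 + 212·x + 890·x^2 + 1644·x^3 + 1764·x^4 + 1080·x^5)·Dx^2 + (-5 - 27·x - 33·x^2 + 68·x^3 + 276·x^4 + 396·x^5 + 216·x^6)·Dx^3  (order 3).
h: a_k = 2, -2, 12, 26/3, 46, 336/5, …
ICs: h(0) = 2, h′(0) = -2, h′′(0) = 24.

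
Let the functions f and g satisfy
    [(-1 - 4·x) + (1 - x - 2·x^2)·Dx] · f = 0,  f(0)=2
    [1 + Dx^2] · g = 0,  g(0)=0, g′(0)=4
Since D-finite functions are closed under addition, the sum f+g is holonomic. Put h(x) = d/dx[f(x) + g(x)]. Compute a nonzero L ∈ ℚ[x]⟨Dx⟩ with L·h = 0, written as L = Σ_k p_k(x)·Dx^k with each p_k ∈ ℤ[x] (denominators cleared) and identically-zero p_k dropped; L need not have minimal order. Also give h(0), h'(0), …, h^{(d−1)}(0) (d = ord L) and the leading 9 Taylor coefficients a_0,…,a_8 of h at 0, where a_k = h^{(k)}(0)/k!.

L = (270 + 1200·x + 2862·x^2 + 1860·x^3 + 1920·x^4 + 144·x^5 + 96·x^6) + (-31 - 115·x + 75·x^2 + 241·x^3 + 430·x^4 + 372·x^5 + 56·x^6 + 32·x^7)·Dx + (270 + 1200·x + 2862·x^2 + 1860·x^3 + 1920·x^4 + 144·x^5 + 96·x^6)·Dx^2 + (-31 - 115·x + 75·x^2 + 241·x^3 + 430·x^4 + 372·x^5 + 56·x^6 + 32·x^7)·Dx^3  (order 3).
h: a_k = 6, 12, 28, 88, 1261/6, 516, 214199/180, 2736, 61871041/10080, …
ICs: h(0) = 6, h′(0) = 12, h′′(0) = 56.

f: a_k = 2, 2, 6, 10, 22, 42, 86, 170, 342, …
g: a_k = 0, 4, 0, -2/3, 0, 1/30, 0, -1/1260, 0, …
h₀=f+g: left-lcm gives L₀, ord ≤ 3.
Derive L from L₀ (diff closure).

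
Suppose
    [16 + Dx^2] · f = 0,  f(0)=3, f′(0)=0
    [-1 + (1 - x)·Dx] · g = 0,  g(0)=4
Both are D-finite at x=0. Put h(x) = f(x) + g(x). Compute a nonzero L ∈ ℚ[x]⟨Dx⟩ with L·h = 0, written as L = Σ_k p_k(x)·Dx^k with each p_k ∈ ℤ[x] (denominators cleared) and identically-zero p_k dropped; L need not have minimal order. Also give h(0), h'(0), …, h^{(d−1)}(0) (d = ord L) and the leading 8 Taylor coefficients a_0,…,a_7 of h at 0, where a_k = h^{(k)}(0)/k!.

L = (-176 + 256·x - 128·x^2) + (144 - 400·x + 384·x^2 - 128·x^3)·Dx + (-11 + 16·x - 8·x^2)·Dx^2 + (9 - 25·x + 24·x^2 - 8·x^3)·Dx^3  (order 3).
h: a_k = 7, 4, -20, 4, 36, 4, -196/15, 4, …
ICs: h(0) = 7, h′(0) = 4, h′′(0) = -40.

f: a_k = 3, 0, -24, 0, 32, 0, -256/15, 0, …
g: a_k = 4, 4, 4, 4, 4, 4, 4, 4, …
L₀ := lclm(L_f,L_g); ord L₀ ≤ 2+1.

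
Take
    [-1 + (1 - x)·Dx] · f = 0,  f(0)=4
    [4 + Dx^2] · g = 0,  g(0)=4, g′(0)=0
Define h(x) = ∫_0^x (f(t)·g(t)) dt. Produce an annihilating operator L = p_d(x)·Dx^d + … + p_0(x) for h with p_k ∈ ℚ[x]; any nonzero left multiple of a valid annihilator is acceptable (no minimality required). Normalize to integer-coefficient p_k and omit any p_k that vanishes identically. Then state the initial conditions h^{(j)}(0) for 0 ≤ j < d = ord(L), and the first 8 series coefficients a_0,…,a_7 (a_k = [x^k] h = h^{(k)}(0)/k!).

f: a_k = 4, 4, 4, 4, 4, 4, 4, 4, …
g: a_k = 4, 0, -8, 0, 8/3, 0, -16/45, 0, …
h₀=f·g: eliminate ⇒ L₀, order ≤ 1·2.
h=∫h₀ ⇒ L = L₀·Dx.
L = (-4 + 4·x)·Dx + 2·Dx^2 + (-1 + x)·Dx^3  (order 3).
h: a_k = 0, 16, 8, -16/3, -4, -16/15, -8/9, -304/315, …
ICs: h(0) = 0, h′(0) = 16, h′′(0) = 16.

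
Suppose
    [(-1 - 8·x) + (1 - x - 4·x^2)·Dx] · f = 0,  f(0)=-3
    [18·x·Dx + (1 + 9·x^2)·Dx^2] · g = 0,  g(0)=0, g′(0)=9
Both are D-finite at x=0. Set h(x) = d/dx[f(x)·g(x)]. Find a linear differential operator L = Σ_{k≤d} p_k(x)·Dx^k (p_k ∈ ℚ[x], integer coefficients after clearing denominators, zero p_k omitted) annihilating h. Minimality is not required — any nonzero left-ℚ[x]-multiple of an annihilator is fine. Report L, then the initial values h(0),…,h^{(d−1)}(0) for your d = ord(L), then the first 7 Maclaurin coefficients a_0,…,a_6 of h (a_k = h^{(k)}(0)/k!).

f: a_k = -3, -3, -15, -27, -87, -195, -543, …
g: a_k = 0, 9, 0, -27, 0, 729/5, 0, …
L₀ := L_f ⊗_s L_g (sym. prod.), ord ≤ 2.
h₀' ⇒ L via d/dx closure of L₀.
L = (6 + 5022·x^2 + 7776·x^3 + 46656·x^4) + (21 + 186·x + 297·x^2 + 1710·x^3 + 7776·x^4 + 31104·x^5)·Dx + (-4 - 5·x - 119·x^2 + 99·x^3 - 315·x^4 + 1296·x^5 + 3888·x^6)·Dx^2  (order 2).
h: a_k = -27, -54, -162, -648, -4077, -43902/5, -13392, …
ICs: h(0) = -27, h′(0) = -54.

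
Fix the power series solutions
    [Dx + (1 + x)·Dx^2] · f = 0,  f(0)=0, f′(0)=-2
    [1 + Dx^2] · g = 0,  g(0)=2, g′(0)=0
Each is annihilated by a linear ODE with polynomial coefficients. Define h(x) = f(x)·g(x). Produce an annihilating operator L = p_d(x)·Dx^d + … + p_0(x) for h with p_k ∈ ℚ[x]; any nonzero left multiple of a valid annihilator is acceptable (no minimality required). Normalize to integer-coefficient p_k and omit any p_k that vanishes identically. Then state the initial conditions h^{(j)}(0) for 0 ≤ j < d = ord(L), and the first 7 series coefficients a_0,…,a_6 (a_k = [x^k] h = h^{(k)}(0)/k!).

f: a_k = 0, -2, 1, -2/3, 1/2, -2/5, 1/3, …
g: a_k = 2, 0, -1, 0, 1/12, 0, -1/360, …
h₀=f·g: eliminate ⇒ L₀, order ≤ 2·2.
L = (-3 + 6·x + 19·x^2 + 16·x^3 + 4·x^4) + (4 + 20·x + 24·x^2 + 8·x^3)·Dx + (20·x + 42·x^2 + 32·x^3 + 8·x^4)·Dx^2 + (4 + 20·x + 24·x^2 + 8·x^3)·Dx^3 + (3 + 14·x + 23·x^2 + 16·x^3 + 4·x^4)·Dx^4  (order 4).
h: a_k = 0, -4, 2, 2/3, 0, -3/10, 1/4, …
ICs: h(0) = 0, h′(0) = -4, h′′(0) = 4, h′′′(0) = 4.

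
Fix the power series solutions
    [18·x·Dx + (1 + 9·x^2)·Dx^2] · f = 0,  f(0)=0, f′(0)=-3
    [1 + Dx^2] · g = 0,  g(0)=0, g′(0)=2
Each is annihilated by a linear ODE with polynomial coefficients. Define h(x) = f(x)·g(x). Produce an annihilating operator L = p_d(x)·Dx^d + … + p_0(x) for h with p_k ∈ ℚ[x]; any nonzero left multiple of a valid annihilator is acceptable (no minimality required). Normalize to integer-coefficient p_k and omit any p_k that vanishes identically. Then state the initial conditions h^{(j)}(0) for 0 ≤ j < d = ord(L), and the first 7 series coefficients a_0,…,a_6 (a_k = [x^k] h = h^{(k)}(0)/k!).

f: a_k = 0, -3, 0, 9, 0, -243/5, 0, …
g: a_k = 0, 2, 0, -1/3, 0, 1/60, 0, …
L₀ := L_f ⊗_s L_g (sym. prod.), ord ≤ 4.
L = (370 + 9594·x^2 + 4131·x^4 + 2916·x^6 + 6561·x^8) + (684·x + 6804·x^3 + 8748·x^5 + 26244·x^7)·Dx + (380 + 9792·x^2 + 5346·x^4 + 5832·x^6 + 13122·x^8)·Dx^2 + (684·x + 6804·x^3 + 8748·x^5 + 26244·x^7)·Dx^3 + (10 + 198·x^2 + 1215·x^4 + 2916·x^6 + 6561·x^8)·Dx^4  (order 4).
h: a_k = 0, 0, -6, 0, 19, 0, -401/4, …
ICs: h(0) = 0, h′(0) = 0, h′′(0) = -12, h′′′(0) = 0.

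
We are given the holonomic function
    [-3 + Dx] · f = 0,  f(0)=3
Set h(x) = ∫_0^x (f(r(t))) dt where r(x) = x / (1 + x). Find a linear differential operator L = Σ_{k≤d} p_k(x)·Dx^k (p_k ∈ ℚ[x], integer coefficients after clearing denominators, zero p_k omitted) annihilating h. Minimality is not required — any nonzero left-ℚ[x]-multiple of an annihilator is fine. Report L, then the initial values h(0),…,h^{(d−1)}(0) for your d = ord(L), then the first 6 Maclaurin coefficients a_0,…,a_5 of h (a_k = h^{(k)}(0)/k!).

f: a_k = 3, 9, 27/2, 27/2, 81/8, 243/40, …
f∘r: x↦r, Dx↦Dx/r' in L_f ⇒ L₀.
h=∫₀ˣh₀: take L = L₀·Dx.
L = -3·Dx + (1 + 2·x + x^2)·Dx^2  (order 2).
h: a_k = 0, 3, 9/2, 3/2, -9/8, 9/40, …
ICs: h(0) = 0, h′(0) = 3.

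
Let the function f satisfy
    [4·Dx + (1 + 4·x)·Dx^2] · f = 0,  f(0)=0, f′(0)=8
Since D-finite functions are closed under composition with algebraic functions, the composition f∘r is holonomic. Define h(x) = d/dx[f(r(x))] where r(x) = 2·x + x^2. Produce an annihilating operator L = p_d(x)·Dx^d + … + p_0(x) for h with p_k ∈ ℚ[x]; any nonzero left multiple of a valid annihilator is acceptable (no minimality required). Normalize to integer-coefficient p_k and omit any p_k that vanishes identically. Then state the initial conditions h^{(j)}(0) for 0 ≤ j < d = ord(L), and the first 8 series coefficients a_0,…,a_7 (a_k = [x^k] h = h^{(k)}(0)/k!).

f: a_k = 0, 8, -16, 128/3, -128, 2048/5, -4096/3, 32768/7, …
Substitute x→r, Dx→(1/r')Dx; clear ⇒ L₀.
h₀' ⇒ L via d/dx closure of L₀.
L = (7 + 8·x + 4·x^2) + (1 + 9·x + 12·x^2 + 4·x^3)·Dx  (order 1).
h: a_k = 16, -112, 832, -6208, 46336, -345856, 2581504, -19268608, …
ICs: h(0) = 16.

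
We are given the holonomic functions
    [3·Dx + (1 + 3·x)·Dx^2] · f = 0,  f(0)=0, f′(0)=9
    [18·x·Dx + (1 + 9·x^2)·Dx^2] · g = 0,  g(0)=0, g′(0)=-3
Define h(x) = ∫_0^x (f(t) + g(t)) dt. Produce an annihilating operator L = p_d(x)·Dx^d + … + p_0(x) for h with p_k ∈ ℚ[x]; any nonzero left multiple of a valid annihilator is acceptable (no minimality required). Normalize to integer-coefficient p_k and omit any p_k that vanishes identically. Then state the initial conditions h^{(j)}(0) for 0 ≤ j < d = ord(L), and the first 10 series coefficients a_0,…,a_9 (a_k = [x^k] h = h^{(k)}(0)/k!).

L = (-18 - 162·x + 486·x^2 + 486·x^3)·Dx^2 + (-12 - 36·x + 972·x^3 + 972·x^4)·Dx^3 + (-1 + 3·x + 18·x^2 + 54·x^3 + 243·x^4 + 243·x^5)·Dx^4  (order 4).
h: a_k = 0, 0, 3, -9/2, 9, -243/20, 81/5, -729/14, 2187/14, -2187/8, …
ICs: h(0) = 0, h′(0) = 0, h′′(0) = 6, h′′′(0) = -27.

f: a_k = 0, 9, -27/2, 27, -243/4, 729/5, -729/2, 6561/7, -19683/8, 6561, …
g: a_k = 0, -3, 0, 9, 0, -243/5, 0, 2187/7, 0, -2187, …
h₀=f+g: left-lcm gives L₀, ord ≤ 4.
h=∫h₀ ⇒ L = L₀·Dx.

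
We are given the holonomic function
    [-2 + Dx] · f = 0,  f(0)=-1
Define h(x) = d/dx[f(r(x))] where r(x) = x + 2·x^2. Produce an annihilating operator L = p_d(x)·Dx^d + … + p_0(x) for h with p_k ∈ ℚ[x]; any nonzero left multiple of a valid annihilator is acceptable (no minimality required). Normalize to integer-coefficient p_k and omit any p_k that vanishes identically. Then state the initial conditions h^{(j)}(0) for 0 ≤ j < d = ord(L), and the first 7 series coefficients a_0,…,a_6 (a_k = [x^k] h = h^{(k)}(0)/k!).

L = (6 + 16·x + 32·x^2) + (-1 - 4·x)·Dx  (order 1).
h: a_k = -2, -12, -28, -200/3, -108, -2648/15, -10424/45, …
ICs: h(0) = -2.

f: a_k = -1, -2, -2, -4/3, -2/3, -4/15, -4/45, …
Substitute x→r, Dx→(1/r')Dx; clear ⇒ L₀.
h₀' ⇒ L via d/dx closure of L₀.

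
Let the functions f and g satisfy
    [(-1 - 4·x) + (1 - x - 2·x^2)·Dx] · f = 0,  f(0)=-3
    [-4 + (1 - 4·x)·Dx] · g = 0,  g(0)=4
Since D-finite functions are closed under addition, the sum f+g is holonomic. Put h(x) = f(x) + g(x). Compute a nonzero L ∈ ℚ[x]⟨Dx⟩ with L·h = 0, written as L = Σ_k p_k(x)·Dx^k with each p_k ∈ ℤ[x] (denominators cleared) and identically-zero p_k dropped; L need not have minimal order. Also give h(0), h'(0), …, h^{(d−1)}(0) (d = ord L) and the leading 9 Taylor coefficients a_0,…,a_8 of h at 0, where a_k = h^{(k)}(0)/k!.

L = (-8 - 144·x + 96·x^2 - 128·x^3) + (26 - 28·x - 120·x^2 + 128·x^3 - 256·x^4)·Dx + (-3 + 19·x - 34·x^2 + 24·x^3 + 16·x^4 - 64·x^5)·Dx^2  (order 2).
h: a_k = 1, 13, 55, 241, 991, 4033, 16255, 65281, 261631, …
ICs: h(0) = 1, h′(0) = 13.

f: a_k = -3, -3, -9, -15, -33, -63, -129, -255, -513, …
g: a_k = 4, 16, 64, 256, 1024, 4096, 16384, 65536, 262144, …
Weyl lclm of L_f,L_g ⇒ L₀ (ord ≤ 2).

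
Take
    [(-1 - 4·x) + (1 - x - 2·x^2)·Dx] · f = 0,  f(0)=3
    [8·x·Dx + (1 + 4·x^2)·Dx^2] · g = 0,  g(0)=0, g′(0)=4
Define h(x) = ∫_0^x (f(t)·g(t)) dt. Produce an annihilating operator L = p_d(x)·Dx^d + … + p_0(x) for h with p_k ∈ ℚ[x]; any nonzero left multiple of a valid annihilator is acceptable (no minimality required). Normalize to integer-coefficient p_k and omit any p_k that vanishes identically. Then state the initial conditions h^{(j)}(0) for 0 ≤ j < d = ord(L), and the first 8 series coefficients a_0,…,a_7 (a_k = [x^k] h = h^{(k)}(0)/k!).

L = (4 + 8·x + 48·x^2)·Dx + (2 + 16·x^2 + 48·x^3)·Dx^2 + (-1 + x - 2·x^2 + 4·x^3 + 8·x^4)·Dx^3  (order 3).
h: a_k = 0, 0, 6, 4, 5, 44/5, 102/5, 1052/35, …
ICs: h(0) = 0, h′(0) = 0, h′′(0) = 12.

f: a_k = 3, 3, 9, 15, 33, 63, 129, 255, …
g: a_k = 0, 4, 0, -16/3, 0, 64/5, 0, -256/7, …
f·g: L₀ = L_f ⊗_s L_g, ord ≤ 1·2.
∫: right-multiply L₀ by Dx.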